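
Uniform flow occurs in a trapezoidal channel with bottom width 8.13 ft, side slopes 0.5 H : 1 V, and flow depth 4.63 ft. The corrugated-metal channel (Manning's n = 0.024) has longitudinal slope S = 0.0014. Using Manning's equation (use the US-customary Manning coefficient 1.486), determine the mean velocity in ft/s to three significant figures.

A = (b + z·y)·y = (8.13 + 0.5×4.63)×4.63 = 48.36 ft²
P = b + 2y√(1+z²) = 8.13 + 2×4.63×√(1+0.5²) = 18.48 ft
R = A/P = 48.36/18.48 = 2.616 ft
Q = (1.486/n)·A·R^(2/3)·S^(1/2) = (1.486/0.024) × 48.36 × 2.616^(2/3) × 0.0014^(1/2) = 212.7 ft³/s
V = Q/A = 212.7/48.36 = 4.399 ft/s

4.40 ft/s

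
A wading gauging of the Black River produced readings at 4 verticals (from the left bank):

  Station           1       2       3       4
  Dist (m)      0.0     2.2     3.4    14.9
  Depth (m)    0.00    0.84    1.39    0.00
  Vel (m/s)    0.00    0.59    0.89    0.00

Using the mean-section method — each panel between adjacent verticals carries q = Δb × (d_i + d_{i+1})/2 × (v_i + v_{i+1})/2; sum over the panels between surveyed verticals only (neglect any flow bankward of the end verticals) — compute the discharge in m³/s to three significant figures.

Panel 1-2: Δb = 2.2 m, d̄ = (0.00+0.84)/2 = 0.42, v̄ = (0.00+0.59)/2 = 0.295 → q = 2.2×0.42×0.295 = 0.2726 m³/s
Panel 2-3: Δb = 1.2 m, d̄ = (0.84+1.39)/2 = 1.115, v̄ = (0.59+0.89)/2 = 0.74 → q = 1.2×1.115×0.74 = 0.9901 m³/s
Panel 3-4: Δb = 11.5 m, d̄ = (1.39+0.00)/2 = 0.695, v̄ = (0.89+0.00)/2 = 0.445 → q = 11.5×0.695×0.445 = 3.557 m³/s
Q = Σ q = 4.819 m³/s

4.82 m³/s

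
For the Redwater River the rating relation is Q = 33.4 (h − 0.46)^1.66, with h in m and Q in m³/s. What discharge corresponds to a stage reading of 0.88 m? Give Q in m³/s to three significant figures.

Q = 33.4 × (0.88 − 0.46)^1.66 = 33.4 × 0.42^1.66 = 7.913 m³/s

7.91 m³/s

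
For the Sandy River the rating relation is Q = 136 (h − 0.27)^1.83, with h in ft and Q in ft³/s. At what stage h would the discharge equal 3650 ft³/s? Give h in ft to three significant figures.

6.31 ft

h − h₀ = (Q/C)^(1/b) = (3650/136)^(1/1.83) = 6.036 ft
h = 0.27 + 6.036 = 6.306 ft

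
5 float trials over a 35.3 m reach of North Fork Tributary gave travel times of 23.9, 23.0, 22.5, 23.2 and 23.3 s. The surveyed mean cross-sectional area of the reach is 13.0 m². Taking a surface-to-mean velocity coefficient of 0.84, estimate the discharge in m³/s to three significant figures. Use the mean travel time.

16.6 m³/s

t̄ = (23.9 + 23.0 + 22.5 + 23.2 + 23.3) / 5 = 23.18 s
v_surface = L / t̄ = 35.3 / 23.18 = 1.523 m/s
v_mean = 0.84 × 1.523 = 1.279 m/s
Q = A × v_mean = 13.0 × 1.279 = 16.63 m³/s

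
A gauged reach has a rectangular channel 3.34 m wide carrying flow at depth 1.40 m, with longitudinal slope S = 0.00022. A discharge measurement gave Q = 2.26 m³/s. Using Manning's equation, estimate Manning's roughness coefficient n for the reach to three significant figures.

A = b·y = 3.34 × 1.40 = 4.676 m²
P = b + 2y = 3.34 + 2×1.40 = 6.140 m
R = A/P = 4.676/6.140 = 0.7616 m
n = (1/Q)·A·R^(2/3)·S^(1/2) = (1/2.26) × 4.676 × 0.8339 × 0.01483 = 0.02559

0.0256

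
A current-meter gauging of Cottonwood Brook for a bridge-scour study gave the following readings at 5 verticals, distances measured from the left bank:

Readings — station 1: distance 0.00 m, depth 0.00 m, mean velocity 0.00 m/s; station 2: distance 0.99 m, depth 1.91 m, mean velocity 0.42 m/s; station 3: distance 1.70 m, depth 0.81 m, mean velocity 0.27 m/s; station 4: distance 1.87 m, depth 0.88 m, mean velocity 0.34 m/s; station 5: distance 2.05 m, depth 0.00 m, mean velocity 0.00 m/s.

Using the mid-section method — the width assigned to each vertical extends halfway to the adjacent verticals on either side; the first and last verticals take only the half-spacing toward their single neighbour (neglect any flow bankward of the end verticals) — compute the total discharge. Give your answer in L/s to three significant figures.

830 L/s

w_2 = (1.70 − 0.00)/2 = 0.85 m; q_2 = 0.42 × 1.91 × 0.85 = 0.6819 m³/s
w_3 = (1.87 − 0.99)/2 = 0.44 m; q_3 = 0.27 × 0.81 × 0.44 = 0.09623 m³/s
w_4 = (2.05 − 1.70)/2 = 0.175 m; q_4 = 0.34 × 0.88 × 0.175 = 0.05236 m³/s
Stations 1, 5 contribute zero (depth or velocity is 0).
Q = Σ qᵢ = 0.8305 m³/s
= 0.8305 × 1000 = 830.5 L/s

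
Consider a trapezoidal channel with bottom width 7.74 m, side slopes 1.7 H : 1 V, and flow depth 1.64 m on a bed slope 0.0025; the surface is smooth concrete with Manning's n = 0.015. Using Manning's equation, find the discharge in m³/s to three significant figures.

65.5 m³/s

A = (b + z·y)·y = (7.74 + 1.7×1.64)×1.64 = 17.27 m²
P = b + 2y√(1+z²) = 7.74 + 2×1.64×√(1+1.7²) = 14.21 m
R = A/P = 17.27/14.21 = 1.215 m
Q = (1/n)·A·R^(2/3)·S^(1/2) = (1/0.015) × 17.27 × 1.215^(2/3) × 0.0025^(1/2) = 65.54 m³/s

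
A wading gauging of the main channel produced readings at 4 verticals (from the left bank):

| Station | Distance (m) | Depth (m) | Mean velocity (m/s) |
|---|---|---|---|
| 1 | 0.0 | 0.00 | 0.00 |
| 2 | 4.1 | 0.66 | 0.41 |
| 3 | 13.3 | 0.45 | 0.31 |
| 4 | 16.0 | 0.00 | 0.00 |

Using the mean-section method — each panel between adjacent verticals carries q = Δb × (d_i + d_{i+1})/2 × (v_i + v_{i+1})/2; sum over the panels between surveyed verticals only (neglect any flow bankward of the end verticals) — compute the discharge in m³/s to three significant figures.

2.21 m³/s

Panel 1-2: Δb = 4.1 m, d̄ = (0.00+0.66)/2 = 0.33, v̄ = (0.00+0.41)/2 = 0.205 → q = 4.1×0.33×0.205 = 0.2774 m³/s
Panel 2-3: Δb = 9.2 m, d̄ = (0.66+0.45)/2 = 0.555, v̄ = (0.41+0.31)/2 = 0.36 → q = 9.2×0.555×0.36 = 1.838 m³/s
Panel 3-4: Δb = 2.7 m, d̄ = (0.45+0.00)/2 = 0.225, v̄ = (0.31+0.00)/2 = 0.155 → q = 2.7×0.225×0.155 = 0.09416 m³/s
Q = Σ q = 2.210 m³/s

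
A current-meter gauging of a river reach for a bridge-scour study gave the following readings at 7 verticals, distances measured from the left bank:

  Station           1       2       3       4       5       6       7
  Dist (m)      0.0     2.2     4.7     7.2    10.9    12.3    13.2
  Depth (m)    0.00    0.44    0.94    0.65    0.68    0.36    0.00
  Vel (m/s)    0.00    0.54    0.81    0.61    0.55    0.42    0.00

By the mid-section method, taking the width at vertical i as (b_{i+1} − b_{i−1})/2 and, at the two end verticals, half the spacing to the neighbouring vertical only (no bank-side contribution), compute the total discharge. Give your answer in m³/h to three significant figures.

17300 m³/h

w_2 = (4.7 − 0.0)/2 = 2.35 m; q_2 = 0.54 × 0.44 × 2.35 = 0.5584 m³/s
w_3 = (7.2 − 2.2)/2 = 2.5 m; q_3 = 0.81 × 0.94 × 2.5 = 1.904 m³/s
w_4 = (10.9 − 4.7)/2 = 3.1 m; q_4 = 0.61 × 0.65 × 3.1 = 1.229 m³/s
w_5 = (12.3 − 7.2)/2 = 2.55 m; q_5 = 0.55 × 0.68 × 2.55 = 0.9537 m³/s
w_6 = (13.2 − 10.9)/2 = 1.15 m; q_6 = 0.42 × 0.36 × 1.15 = 0.1739 m³/s
Stations 1, 7 contribute zero (depth or velocity is 0).
Q = Σ qᵢ = 4.819 m³/s
= 4.819 × 3600 = 17350 m³/h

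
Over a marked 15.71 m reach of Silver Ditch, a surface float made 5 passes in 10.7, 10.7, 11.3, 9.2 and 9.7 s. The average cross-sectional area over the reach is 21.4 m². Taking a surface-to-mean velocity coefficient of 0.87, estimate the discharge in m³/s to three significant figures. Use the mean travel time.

t̄ = (10.7 + 10.7 + 11.3 + 9.2 + 9.7) / 5 = 10.32 s
v_surface = L / t̄ = 15.71 / 10.32 = 1.522 m/s
v_mean = 0.87 × 1.522 = 1.324 m/s
Q = A × v_mean = 21.4 × 1.324 = 28.34 m³/s

28.3 m³/s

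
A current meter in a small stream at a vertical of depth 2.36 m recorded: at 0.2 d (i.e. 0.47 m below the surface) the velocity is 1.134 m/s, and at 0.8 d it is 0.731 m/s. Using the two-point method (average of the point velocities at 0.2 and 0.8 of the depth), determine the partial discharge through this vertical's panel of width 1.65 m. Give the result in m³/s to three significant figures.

v̄ = (1.134 + 0.731) / 2 = 0.9325 m/s
q = v̄ × d × w = 0.9325 × 2.36 × 1.65 = 3.631 m³/s

3.63 m³/s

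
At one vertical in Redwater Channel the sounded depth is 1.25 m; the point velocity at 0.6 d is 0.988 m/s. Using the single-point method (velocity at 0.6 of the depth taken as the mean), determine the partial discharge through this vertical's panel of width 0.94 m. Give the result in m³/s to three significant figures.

1.16 m³/s

v̄ = v₀.₆ = 0.988 m/s
q = v̄ × d × w = 0.9880 × 1.25 × 0.94 = 1.161 m³/s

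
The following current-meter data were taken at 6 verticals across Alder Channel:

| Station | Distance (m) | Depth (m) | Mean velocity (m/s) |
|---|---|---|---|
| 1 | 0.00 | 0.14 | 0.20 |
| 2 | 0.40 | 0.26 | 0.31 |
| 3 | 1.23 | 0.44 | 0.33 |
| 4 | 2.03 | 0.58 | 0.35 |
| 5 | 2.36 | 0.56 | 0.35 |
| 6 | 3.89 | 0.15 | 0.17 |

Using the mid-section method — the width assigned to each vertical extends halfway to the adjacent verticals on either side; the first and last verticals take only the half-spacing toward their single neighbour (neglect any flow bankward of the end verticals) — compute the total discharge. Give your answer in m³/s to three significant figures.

w_1 = (0.40 − 0.00)/2 = 0.2 m; q_1 = 0.20 × 0.14 × 0.2 = 0.005600 m³/s
w_2 = (1.23 − 0.00)/2 = 0.615 m; q_2 = 0.31 × 0.26 × 0.615 = 0.04957 m³/s
w_3 = (2.03 − 0.40)/2 = 0.815 m; q_3 = 0.33 × 0.44 × 0.815 = 0.1183 m³/s
w_4 = (2.36 − 1.23)/2 = 0.565 m; q_4 = 0.35 × 0.58 × 0.565 = 0.1147 m³/s
w_5 = (3.89 − 2.03)/2 = 0.93 m; q_5 = 0.35 × 0.56 × 0.93 = 0.1823 m³/s
w_6 = (3.89 − 2.36)/2 = 0.765 m; q_6 = 0.17 × 0.15 × 0.765 = 0.01951 m³/s
Q = Σ qᵢ = 0.4900 m³/s

0.490 m³/s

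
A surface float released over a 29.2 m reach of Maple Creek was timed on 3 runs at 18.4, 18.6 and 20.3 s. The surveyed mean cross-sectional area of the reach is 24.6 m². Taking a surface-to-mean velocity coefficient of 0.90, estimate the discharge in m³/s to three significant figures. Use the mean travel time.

t̄ = (18.4 + 18.6 + 20.3) / 3 = 19.1 s
v_surface = L / t̄ = 29.2 / 19.1 = 1.529 m/s
v_mean = 0.90 × 1.529 = 1.376 m/s
Q = A × v_mean = 24.6 × 1.376 = 33.85 m³/s

33.8 m³/s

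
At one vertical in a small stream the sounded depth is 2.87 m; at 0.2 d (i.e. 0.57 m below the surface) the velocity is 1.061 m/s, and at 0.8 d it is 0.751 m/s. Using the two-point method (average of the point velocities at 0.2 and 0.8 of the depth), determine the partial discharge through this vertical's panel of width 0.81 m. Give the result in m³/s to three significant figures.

v̄ = (1.061 + 0.751) / 2 = 0.9060 m/s
q = v̄ × d × w = 0.9060 × 2.87 × 0.81 = 2.106 m³/s

2.11 m³/s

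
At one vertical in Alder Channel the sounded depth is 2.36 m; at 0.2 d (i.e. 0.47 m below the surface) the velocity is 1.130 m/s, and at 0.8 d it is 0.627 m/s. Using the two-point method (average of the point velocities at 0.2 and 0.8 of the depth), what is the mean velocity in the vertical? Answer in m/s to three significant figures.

0.879 m/s

v̄ = (1.130 + 0.627) / 2 = 0.8785 m/s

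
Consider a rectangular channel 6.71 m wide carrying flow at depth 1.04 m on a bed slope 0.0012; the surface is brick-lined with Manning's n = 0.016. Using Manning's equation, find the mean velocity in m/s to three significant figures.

1.86 m/s

A = b·y = 6.71 × 1.04 = 6.978 m²
P = b + 2y = 6.71 + 2×1.04 = 8.790 m
R = A/P = 6.978/8.790 = 0.7939 m
Q = (1/n)·A·R^(2/3)·S^(1/2) = (1/0.016) × 6.978 × 0.7939^(2/3) × 0.0012^(1/2) = 12.95 m³/s
V = Q/A = 12.95/6.978 = 1.856 m/s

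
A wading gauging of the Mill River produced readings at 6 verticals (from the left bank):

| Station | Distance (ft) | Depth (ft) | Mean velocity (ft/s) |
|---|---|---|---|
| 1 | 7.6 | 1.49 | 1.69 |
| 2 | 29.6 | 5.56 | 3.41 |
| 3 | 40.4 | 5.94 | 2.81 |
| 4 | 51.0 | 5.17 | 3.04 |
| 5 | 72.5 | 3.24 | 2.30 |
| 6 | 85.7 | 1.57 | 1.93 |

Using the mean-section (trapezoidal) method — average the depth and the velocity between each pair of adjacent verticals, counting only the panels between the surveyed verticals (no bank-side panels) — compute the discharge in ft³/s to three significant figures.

872 ft³/s

Panel 1-2: Δb = 22 ft, d̄ = (1.49+5.56)/2 = 3.525, v̄ = (1.69+3.41)/2 = 2.55 → q = 22×3.525×2.55 = 197.8 ft³/s
Panel 2-3: Δb = 10.8 ft, d̄ = (5.56+5.94)/2 = 5.75, v̄ = (3.41+2.81)/2 = 3.11 → q = 10.8×5.75×3.11 = 193.1 ft³/s
Panel 3-4: Δb = 10.6 ft, d̄ = (5.94+5.17)/2 = 5.555, v̄ = (2.81+3.04)/2 = 2.925 → q = 10.6×5.555×2.925 = 172.2 ft³/s
Panel 4-5: Δb = 21.5 ft, d̄ = (5.17+3.24)/2 = 4.205, v̄ = (3.04+2.30)/2 = 2.67 → q = 21.5×4.205×2.67 = 241.4 ft³/s
Panel 5-6: Δb = 13.2 ft, d̄ = (3.24+1.57)/2 = 2.405, v̄ = (2.30+1.93)/2 = 2.115 → q = 13.2×2.405×2.115 = 67.14 ft³/s
Q = Σ q = 871.6 ft³/s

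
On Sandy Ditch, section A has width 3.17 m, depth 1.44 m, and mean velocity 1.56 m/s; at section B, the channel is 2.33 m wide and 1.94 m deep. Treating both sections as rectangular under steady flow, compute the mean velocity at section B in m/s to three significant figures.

Q = A₁V₁ = (3.17×1.44) × 1.56 = 7.121 m³/s
A₂ = 2.33 × 1.94 = 4.520 m²
V₂ = Q/A₂ = 7.121/4.520 = 1.575 m/s

1.58 m/s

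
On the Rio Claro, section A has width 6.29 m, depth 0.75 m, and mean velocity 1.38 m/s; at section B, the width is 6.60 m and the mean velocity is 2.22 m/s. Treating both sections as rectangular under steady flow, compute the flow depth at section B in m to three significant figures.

0.444 m

Q = A₁V₁ = (6.29×0.75) × 1.38 = 6.510 m³/s
d₂ = Q/(b₂ V₂) = 6.510/(6.60×2.22) = 0.4443 m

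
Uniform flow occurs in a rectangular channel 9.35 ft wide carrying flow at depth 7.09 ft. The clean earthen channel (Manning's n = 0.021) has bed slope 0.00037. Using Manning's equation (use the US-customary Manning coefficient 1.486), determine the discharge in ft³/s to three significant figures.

180 ft³/s

A = b·y = 9.35 × 7.09 = 66.29 ft²
P = b + 2y = 9.35 + 2×7.09 = 23.53 ft
R = A/P = 66.29/23.53 = 2.817 ft
Q = (1.486/n)·A·R^(2/3)·S^(1/2) = (1.486/0.021) × 66.29 × 2.817^(2/3) × 0.00037^(1/2) = 180.0 ft³/s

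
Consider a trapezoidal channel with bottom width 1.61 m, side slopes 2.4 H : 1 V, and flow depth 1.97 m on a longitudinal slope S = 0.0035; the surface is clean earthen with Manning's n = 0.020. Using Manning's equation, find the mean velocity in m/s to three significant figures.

A = (b + z·y)·y = (1.61 + 2.4×1.97)×1.97 = 12.49 m²
P = b + 2y√(1+z²) = 1.61 + 2×1.97×√(1+2.4²) = 11.85 m
R = A/P = 12.49/11.85 = 1.053 m
Q = (1/n)·A·R^(2/3)·S^(1/2) = (1/0.020) × 12.49 × 1.053^(2/3) × 0.0035^(1/2) = 38.23 m³/s
V = Q/A = 38.23/12.49 = 3.062 m/s

3.06 m/s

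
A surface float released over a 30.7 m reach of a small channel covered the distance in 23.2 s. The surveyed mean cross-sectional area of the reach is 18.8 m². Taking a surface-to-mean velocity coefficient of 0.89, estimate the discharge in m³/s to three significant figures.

v_surface = L / t̄ = 30.7 / 23.2 = 1.323 m/s
v_mean = 0.89 × 1.323 = 1.178 m/s
Q = A × v_mean = 18.8 × 1.178 = 22.14 m³/s

22.1 m³/s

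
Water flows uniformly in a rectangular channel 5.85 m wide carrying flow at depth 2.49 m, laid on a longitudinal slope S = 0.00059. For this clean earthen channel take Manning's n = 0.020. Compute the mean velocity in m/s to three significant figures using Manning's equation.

1.48 m/s

A = b·y = 5.85 × 2.49 = 14.57 m²
P = b + 2y = 5.85 + 2×2.49 = 10.83 m
R = A/P = 14.57/10.83 = 1.345 m
Q = (1/n)·A·R^(2/3)·S^(1/2) = (1/0.020) × 14.57 × 1.345^(2/3) × 0.00059^(1/2) = 21.56 m³/s
V = Q/A = 21.56/14.57 = 1.480 m/s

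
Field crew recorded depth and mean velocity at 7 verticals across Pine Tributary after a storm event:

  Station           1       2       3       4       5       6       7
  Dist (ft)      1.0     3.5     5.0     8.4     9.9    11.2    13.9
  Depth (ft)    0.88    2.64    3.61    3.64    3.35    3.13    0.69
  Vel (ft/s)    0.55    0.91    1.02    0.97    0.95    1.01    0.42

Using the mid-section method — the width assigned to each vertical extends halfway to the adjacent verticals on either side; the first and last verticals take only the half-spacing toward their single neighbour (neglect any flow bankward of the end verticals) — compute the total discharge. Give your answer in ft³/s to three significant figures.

w_1 = (3.5 − 1.0)/2 = 1.25 ft; q_1 = 0.55 × 0.88 × 1.25 = 0.6050 ft³/s
w_2 = (5.0 − 1.0)/2 = 2 ft; q_2 = 0.91 × 2.64 × 2 = 4.805 ft³/s
w_3 = (8.4 − 3.5)/2 = 2.45 ft; q_3 = 1.02 × 3.61 × 2.45 = 9.021 ft³/s
w_4 = (9.9 − 5.0)/2 = 2.45 ft; q_4 = 0.97 × 3.64 × 2.45 = 8.650 ft³/s
w_5 = (11.2 − 8.4)/2 = 1.4 ft; q_5 = 0.95 × 3.35 × 1.4 = 4.456 ft³/s
w_6 = (13.9 − 9.9)/2 = 2 ft; q_6 = 1.01 × 3.13 × 2 = 6.323 ft³/s
w_7 = (13.9 − 11.2)/2 = 1.35 ft; q_7 = 0.42 × 0.69 × 1.35 = 0.3912 ft³/s
Q = Σ qᵢ = 34.25 ft³/s

34.3 ft³/s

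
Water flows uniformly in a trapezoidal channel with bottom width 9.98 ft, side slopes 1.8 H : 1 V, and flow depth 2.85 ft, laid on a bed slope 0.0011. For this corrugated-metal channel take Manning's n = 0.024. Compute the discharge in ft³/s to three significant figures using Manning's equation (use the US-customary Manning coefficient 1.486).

A = (b + z·y)·y = (9.98 + 1.8×2.85)×2.85 = 43.06 ft²
P = b + 2y√(1+z²) = 9.98 + 2×2.85×√(1+1.8²) = 21.72 ft
R = A/P = 43.06/21.72 = 1.983 ft
Q = (1.486/n)·A·R^(2/3)·S^(1/2) = (1.486/0.024) × 43.06 × 1.983^(2/3) × 0.0011^(1/2) = 139.6 ft³/s

140 ft³/s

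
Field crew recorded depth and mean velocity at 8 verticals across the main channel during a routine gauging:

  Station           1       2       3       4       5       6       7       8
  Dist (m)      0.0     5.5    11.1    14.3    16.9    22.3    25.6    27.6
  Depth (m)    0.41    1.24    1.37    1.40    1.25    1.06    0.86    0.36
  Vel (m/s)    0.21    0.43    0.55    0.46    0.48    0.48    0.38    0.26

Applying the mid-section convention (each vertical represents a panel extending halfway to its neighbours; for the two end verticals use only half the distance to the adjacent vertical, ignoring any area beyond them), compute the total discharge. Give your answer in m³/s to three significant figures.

14.0 m³/s

w_1 = (5.5 − 0.0)/2 = 2.75 m; q_1 = 0.21 × 0.41 × 2.75 = 0.2368 m³/s
w_2 = (11.1 − 0.0)/2 = 5.55 m; q_2 = 0.43 × 1.24 × 5.55 = 2.959 m³/s
w_3 = (14.3 − 5.5)/2 = 4.4 m; q_3 = 0.55 × 1.37 × 4.4 = 3.315 m³/s
w_4 = (16.9 − 11.1)/2 = 2.9 m; q_4 = 0.46 × 1.40 × 2.9 = 1.868 m³/s
w_5 = (22.3 − 14.3)/2 = 4 m; q_5 = 0.48 × 1.25 × 4 = 2.400 m³/s
w_6 = (25.6 − 16.9)/2 = 4.35 m; q_6 = 0.48 × 1.06 × 4.35 = 2.213 m³/s
w_7 = (27.6 − 22.3)/2 = 2.65 m; q_7 = 0.38 × 0.86 × 2.65 = 0.8660 m³/s
w_8 = (27.6 − 25.6)/2 = 1 m; q_8 = 0.26 × 0.36 × 1 = 0.09360 m³/s
Q = Σ qᵢ = 13.95 m³/s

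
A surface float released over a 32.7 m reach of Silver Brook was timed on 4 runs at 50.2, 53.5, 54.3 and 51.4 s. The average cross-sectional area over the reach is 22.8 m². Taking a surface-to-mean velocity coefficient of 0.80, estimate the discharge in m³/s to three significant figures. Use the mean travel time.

t̄ = (50.2 + 53.5 + 54.3 + 51.4) / 4 = 52.35 s
v_surface = L / t̄ = 32.7 / 52.35 = 0.6246 m/s
v_mean = 0.80 × 0.6246 = 0.4997 m/s
Q = A × v_mean = 22.8 × 0.4997 = 11.39 m³/s

11.4 m³/s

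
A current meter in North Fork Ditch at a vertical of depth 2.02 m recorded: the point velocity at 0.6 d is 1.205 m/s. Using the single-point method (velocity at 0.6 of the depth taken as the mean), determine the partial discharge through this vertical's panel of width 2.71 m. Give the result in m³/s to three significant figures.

6.60 m³/s

v̄ = v₀.₆ = 1.205 m/s
q = v̄ × d × w = 1.205 × 2.02 × 2.71 = 6.596 m³/s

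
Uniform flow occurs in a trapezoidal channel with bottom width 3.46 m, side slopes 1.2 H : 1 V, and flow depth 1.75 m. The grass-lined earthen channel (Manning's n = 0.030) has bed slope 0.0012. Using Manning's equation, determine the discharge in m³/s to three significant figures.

11.9 m³/s

A = (b + z·y)·y = (3.46 + 1.2×1.75)×1.75 = 9.730 m²
P = b + 2y√(1+z²) = 3.46 + 2×1.75×√(1+1.2²) = 8.927 m
R = A/P = 9.730/8.927 = 1.090 m
Q = (1/n)·A·R^(2/3)·S^(1/2) = (1/0.030) × 9.730 × 1.090^(2/3) × 0.0012^(1/2) = 11.90 m³/s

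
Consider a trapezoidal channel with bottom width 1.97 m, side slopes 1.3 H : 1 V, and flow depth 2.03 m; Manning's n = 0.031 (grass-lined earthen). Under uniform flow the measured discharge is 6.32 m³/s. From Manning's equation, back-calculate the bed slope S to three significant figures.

A = (b + z·y)·y = (1.97 + 1.3×2.03)×2.03 = 9.356 m²
P = b + 2y√(1+z²) = 1.97 + 2×2.03×√(1+1.3²) = 8.629 m
R = A/P = 9.356/8.629 = 1.084 m
S = (Q·n / (1·A·R^(2/3)))² = (6.32×0.031 / (1×9.356×1.055))² = 0.0003936

0.000394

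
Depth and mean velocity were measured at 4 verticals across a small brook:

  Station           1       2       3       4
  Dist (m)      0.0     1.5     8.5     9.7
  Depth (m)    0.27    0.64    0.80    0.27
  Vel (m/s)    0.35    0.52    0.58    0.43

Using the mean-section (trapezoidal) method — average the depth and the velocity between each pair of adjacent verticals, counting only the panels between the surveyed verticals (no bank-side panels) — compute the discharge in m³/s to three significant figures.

Panel 1-2: Δb = 1.5 m, d̄ = (0.27+0.64)/2 = 0.455, v̄ = (0.35+0.52)/2 = 0.435 → q = 1.5×0.455×0.435 = 0.2969 m³/s
Panel 2-3: Δb = 7 m, d̄ = (0.64+0.80)/2 = 0.72, v̄ = (0.52+0.58)/2 = 0.55 → q = 7×0.72×0.55 = 2.772 m³/s
Panel 3-4: Δb = 1.2 m, d̄ = (0.80+0.27)/2 = 0.535, v̄ = (0.58+0.43)/2 = 0.505 → q = 1.2×0.535×0.505 = 0.3242 m³/s
Q = Σ q = 3.393 m³/s

3.39 m³/s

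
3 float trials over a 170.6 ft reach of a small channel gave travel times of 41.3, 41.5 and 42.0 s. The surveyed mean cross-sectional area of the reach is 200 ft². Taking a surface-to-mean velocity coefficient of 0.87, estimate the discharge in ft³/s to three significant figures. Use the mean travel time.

714 ft³/s

t̄ = (41.3 + 41.5 + 42.0) / 3 = 41.6 s
v_surface = L / t̄ = 170.6 / 41.6 = 4.101 ft/s
v_mean = 0.87 × 4.101 = 3.568 ft/s
Q = A × v_mean = 200 × 3.568 = 713.6 ft³/s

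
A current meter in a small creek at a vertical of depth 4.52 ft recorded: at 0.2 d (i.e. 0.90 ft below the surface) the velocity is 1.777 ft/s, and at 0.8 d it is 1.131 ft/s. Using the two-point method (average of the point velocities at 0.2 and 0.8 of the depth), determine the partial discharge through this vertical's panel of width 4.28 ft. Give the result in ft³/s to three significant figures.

28.1 ft³/s

v̄ = (1.777 + 1.131) / 2 = 1.454 ft/s
q = v̄ × d × w = 1.454 × 4.52 × 4.28 = 28.13 ft³/s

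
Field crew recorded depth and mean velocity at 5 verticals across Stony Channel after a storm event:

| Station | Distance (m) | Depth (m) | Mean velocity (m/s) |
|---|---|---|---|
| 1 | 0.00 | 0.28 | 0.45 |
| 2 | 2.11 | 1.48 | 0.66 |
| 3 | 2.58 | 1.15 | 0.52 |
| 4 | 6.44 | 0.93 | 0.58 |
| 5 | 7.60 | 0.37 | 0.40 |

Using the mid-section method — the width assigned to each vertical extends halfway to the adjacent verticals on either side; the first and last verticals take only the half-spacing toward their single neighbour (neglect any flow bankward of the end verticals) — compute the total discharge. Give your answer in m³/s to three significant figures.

4.13 m³/s

w_1 = (2.11 − 0.00)/2 = 1.055 m; q_1 = 0.45 × 0.28 × 1.055 = 0.1329 m³/s
w_2 = (2.58 − 0.00)/2 = 1.29 m; q_2 = 0.66 × 1.48 × 1.29 = 1.260 m³/s
w_3 = (6.44 − 2.11)/2 = 2.165 m; q_3 = 0.52 × 1.15 × 2.165 = 1.295 m³/s
w_4 = (7.60 − 2.58)/2 = 2.51 m; q_4 = 0.58 × 0.93 × 2.51 = 1.354 m³/s
w_5 = (7.60 − 6.44)/2 = 0.58 m; q_5 = 0.40 × 0.37 × 0.58 = 0.08584 m³/s
Q = Σ qᵢ = 4.127 m³/s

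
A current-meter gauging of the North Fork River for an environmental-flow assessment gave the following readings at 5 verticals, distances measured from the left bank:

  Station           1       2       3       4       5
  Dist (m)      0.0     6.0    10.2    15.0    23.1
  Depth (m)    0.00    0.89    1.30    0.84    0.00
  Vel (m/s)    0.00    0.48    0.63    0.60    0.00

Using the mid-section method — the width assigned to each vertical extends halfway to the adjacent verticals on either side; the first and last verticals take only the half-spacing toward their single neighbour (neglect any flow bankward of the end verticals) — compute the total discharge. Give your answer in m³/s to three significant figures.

9.12 m³/s

w_2 = (10.2 − 0.0)/2 = 5.1 m; q_2 = 0.48 × 0.89 × 5.1 = 2.179 m³/s
w_3 = (15.0 − 6.0)/2 = 4.5 m; q_3 = 0.63 × 1.30 × 4.5 = 3.686 m³/s
w_4 = (23.1 − 10.2)/2 = 6.45 m; q_4 = 0.60 × 0.84 × 6.45 = 3.251 m³/s
Stations 1, 5 contribute zero (depth or velocity is 0).
Q = Σ qᵢ = 9.115 m³/s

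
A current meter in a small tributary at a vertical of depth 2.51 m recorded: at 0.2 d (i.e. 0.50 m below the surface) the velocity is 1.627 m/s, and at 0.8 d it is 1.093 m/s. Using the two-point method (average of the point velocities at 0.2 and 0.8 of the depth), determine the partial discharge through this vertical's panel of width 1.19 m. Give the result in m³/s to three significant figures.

v̄ = (1.627 + 1.093) / 2 = 1.360 m/s
q = v̄ × d × w = 1.360 × 2.51 × 1.19 = 4.062 m³/s

4.06 m³/s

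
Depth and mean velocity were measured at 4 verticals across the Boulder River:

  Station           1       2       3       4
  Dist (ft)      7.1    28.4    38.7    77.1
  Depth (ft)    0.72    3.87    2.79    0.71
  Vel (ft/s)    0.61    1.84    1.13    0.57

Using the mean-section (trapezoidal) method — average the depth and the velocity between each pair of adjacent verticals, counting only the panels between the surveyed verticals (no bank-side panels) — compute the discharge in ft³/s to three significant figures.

Panel 1-2: Δb = 21.3 ft, d̄ = (0.72+3.87)/2 = 2.295, v̄ = (0.61+1.84)/2 = 1.225 → q = 21.3×2.295×1.225 = 59.88 ft³/s
Panel 2-3: Δb = 10.3 ft, d̄ = (3.87+2.79)/2 = 3.33, v̄ = (1.84+1.13)/2 = 1.485 → q = 10.3×3.33×1.485 = 50.93 ft³/s
Panel 3-4: Δb = 38.4 ft, d̄ = (2.79+0.71)/2 = 1.75, v̄ = (1.13+0.57)/2 = 0.85 → q = 38.4×1.75×0.85 = 57.12 ft³/s
Q = Σ q = 167.9 ft³/s

168 ft³/s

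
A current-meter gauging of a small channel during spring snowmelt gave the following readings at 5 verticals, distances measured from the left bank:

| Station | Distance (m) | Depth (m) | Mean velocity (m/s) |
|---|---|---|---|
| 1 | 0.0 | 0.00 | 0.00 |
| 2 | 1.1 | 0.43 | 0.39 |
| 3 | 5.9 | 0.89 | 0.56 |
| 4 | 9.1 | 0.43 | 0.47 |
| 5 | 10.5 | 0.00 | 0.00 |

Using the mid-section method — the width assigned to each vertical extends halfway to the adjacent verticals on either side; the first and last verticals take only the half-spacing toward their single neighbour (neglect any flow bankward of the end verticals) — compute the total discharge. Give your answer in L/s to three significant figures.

w_2 = (5.9 − 0.0)/2 = 2.95 m; q_2 = 0.39 × 0.43 × 2.95 = 0.4947 m³/s
w_3 = (9.1 − 1.1)/2 = 4 m; q_3 = 0.56 × 0.89 × 4 = 1.994 m³/s
w_4 = (10.5 − 5.9)/2 = 2.3 m; q_4 = 0.47 × 0.43 × 2.3 = 0.4648 m³/s
Stations 1, 5 contribute zero (depth or velocity is 0).
Q = Σ qᵢ = 2.953 m³/s
= 2.953 × 1000 = 2953 L/s

2950 L/s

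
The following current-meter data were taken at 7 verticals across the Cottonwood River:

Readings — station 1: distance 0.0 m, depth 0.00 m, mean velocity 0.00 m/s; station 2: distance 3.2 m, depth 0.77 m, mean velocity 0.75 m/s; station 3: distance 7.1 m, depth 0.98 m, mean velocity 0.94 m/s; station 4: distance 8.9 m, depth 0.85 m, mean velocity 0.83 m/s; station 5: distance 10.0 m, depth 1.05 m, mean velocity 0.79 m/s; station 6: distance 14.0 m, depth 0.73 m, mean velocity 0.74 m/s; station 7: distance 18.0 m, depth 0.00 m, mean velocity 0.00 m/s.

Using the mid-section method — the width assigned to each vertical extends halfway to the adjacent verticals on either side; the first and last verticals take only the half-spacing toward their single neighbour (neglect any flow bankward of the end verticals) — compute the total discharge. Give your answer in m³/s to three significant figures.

9.97 m³/s

w_2 = (7.1 − 0.0)/2 = 3.55 m; q_2 = 0.75 × 0.77 × 3.55 = 2.050 m³/s
w_3 = (8.9 − 3.2)/2 = 2.85 m; q_3 = 0.94 × 0.98 × 2.85 = 2.625 m³/s
w_4 = (10.0 − 7.1)/2 = 1.45 m; q_4 = 0.83 × 0.85 × 1.45 = 1.023 m³/s
w_5 = (14.0 − 8.9)/2 = 2.55 m; q_5 = 0.79 × 1.05 × 2.55 = 2.115 m³/s
w_6 = (18.0 − 10.0)/2 = 4 m; q_6 = 0.74 × 0.73 × 4 = 2.161 m³/s
Stations 1, 7 contribute zero (depth or velocity is 0).
Q = Σ qᵢ = 9.975 m³/s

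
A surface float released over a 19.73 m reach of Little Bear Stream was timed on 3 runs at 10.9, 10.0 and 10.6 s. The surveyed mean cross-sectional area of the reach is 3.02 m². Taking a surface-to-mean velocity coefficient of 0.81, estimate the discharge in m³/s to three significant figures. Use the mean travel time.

t̄ = (10.9 + 10.0 + 10.6) / 3 = 10.5 s
v_surface = L / t̄ = 19.73 / 10.5 = 1.879 m/s
v_mean = 0.81 × 1.879 = 1.522 m/s
Q = A × v_mean = 3.02 × 1.522 = 4.597 m³/s

4.60 m³/s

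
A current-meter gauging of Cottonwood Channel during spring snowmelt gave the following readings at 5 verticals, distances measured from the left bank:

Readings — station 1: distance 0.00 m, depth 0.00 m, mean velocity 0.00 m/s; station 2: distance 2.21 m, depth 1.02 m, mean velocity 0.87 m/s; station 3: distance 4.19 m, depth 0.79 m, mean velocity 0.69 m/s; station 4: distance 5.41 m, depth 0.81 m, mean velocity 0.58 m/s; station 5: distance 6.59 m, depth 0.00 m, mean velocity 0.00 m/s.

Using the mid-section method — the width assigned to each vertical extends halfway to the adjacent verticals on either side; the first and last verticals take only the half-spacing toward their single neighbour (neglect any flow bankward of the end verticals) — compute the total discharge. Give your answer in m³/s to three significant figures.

w_2 = (4.19 − 0.00)/2 = 2.095 m; q_2 = 0.87 × 1.02 × 2.095 = 1.859 m³/s
w_3 = (5.41 − 2.21)/2 = 1.6 m; q_3 = 0.69 × 0.79 × 1.6 = 0.8722 m³/s
w_4 = (6.59 − 4.19)/2 = 1.2 m; q_4 = 0.58 × 0.81 × 1.2 = 0.5638 m³/s
Stations 1, 5 contribute zero (depth or velocity is 0).
Q = Σ qᵢ = 3.295 m³/s

3.30 m³/s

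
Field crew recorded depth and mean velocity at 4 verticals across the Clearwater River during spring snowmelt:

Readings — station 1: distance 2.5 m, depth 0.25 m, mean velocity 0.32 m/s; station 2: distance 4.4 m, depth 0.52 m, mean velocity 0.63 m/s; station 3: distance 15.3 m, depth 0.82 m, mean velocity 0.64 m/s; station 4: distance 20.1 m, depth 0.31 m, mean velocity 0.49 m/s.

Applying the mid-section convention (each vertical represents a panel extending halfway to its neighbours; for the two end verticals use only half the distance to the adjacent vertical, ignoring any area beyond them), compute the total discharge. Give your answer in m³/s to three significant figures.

w_1 = (4.4 − 2.5)/2 = 0.95 m; q_1 = 0.32 × 0.25 × 0.95 = 0.07600 m³/s
w_2 = (15.3 − 2.5)/2 = 6.4 m; q_2 = 0.63 × 0.52 × 6.4 = 2.097 m³/s
w_3 = (20.1 − 4.4)/2 = 7.85 m; q_3 = 0.64 × 0.82 × 7.85 = 4.120 m³/s
w_4 = (20.1 − 15.3)/2 = 2.4 m; q_4 = 0.49 × 0.31 × 2.4 = 0.3646 m³/s
Q = Σ qᵢ = 6.657 m³/s

6.66 m³/s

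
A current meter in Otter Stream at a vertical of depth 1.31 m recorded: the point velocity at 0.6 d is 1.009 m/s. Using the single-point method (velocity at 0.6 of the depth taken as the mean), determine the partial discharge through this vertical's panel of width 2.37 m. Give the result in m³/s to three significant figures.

v̄ = v₀.₆ = 1.009 m/s
q = v̄ × d × w = 1.009 × 1.31 × 2.37 = 3.133 m³/s

3.13 m³/s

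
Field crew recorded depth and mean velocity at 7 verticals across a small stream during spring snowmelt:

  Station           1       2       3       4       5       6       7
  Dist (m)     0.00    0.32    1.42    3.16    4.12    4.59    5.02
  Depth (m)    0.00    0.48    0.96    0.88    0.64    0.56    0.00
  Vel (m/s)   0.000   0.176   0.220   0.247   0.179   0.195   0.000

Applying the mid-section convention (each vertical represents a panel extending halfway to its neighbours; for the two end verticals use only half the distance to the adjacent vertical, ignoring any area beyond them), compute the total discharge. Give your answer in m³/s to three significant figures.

0.784 m³/s

w_2 = (1.42 − 0.00)/2 = 0.71 m; q_2 = 0.176 × 0.48 × 0.71 = 0.05998 m³/s
w_3 = (3.16 − 0.32)/2 = 1.42 m; q_3 = 0.220 × 0.96 × 1.42 = 0.2999 m³/s
w_4 = (4.12 − 1.42)/2 = 1.35 m; q_4 = 0.247 × 0.88 × 1.35 = 0.2934 m³/s
w_5 = (4.59 − 3.16)/2 = 0.715 m; q_5 = 0.179 × 0.64 × 0.715 = 0.08191 m³/s
w_6 = (5.02 − 4.12)/2 = 0.45 m; q_6 = 0.195 × 0.56 × 0.45 = 0.04914 m³/s
Stations 1, 7 contribute zero (depth or velocity is 0).
Q = Σ qᵢ = 0.7844 m³/s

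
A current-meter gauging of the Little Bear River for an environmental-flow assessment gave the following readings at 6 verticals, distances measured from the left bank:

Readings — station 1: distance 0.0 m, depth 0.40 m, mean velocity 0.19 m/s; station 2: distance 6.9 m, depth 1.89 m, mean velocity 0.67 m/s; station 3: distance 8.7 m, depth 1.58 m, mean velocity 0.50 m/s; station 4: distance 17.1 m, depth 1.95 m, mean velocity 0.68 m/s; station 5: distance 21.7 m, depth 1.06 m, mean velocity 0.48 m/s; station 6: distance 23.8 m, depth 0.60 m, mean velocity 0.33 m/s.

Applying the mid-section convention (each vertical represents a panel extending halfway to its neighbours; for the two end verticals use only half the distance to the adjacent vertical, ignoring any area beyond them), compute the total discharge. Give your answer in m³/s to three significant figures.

20.3 m³/s

w_1 = (6.9 − 0.0)/2 = 3.45 m; q_1 = 0.19 × 0.40 × 3.45 = 0.2622 m³/s
w_2 = (8.7 − 0.0)/2 = 4.35 m; q_2 = 0.67 × 1.89 × 4.35 = 5.508 m³/s
w_3 = (17.1 − 6.9)/2 = 5.1 m; q_3 = 0.50 × 1.58 × 5.1 = 4.029 m³/s
w_4 = (21.7 − 8.7)/2 = 6.5 m; q_4 = 0.68 × 1.95 × 6.5 = 8.619 m³/s
w_5 = (23.8 − 17.1)/2 = 3.35 m; q_5 = 0.48 × 1.06 × 3.35 = 1.704 m³/s
w_6 = (23.8 − 21.7)/2 = 1.05 m; q_6 = 0.33 × 0.60 × 1.05 = 0.2079 m³/s
Q = Σ qᵢ = 20.33 m³/s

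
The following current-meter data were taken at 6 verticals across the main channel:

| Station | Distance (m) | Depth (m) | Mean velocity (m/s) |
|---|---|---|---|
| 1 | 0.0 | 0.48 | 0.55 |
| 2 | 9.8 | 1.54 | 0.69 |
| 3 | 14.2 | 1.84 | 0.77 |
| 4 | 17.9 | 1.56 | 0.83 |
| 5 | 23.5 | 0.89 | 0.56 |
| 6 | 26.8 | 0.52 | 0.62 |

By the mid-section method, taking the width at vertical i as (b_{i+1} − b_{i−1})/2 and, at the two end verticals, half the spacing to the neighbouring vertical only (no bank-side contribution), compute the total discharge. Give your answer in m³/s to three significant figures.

23.3 m³/s

w_1 = (9.8 − 0.0)/2 = 4.9 m; q_1 = 0.55 × 0.48 × 4.9 = 1.294 m³/s
w_2 = (14.2 − 0.0)/2 = 7.1 m; q_2 = 0.69 × 1.54 × 7.1 = 7.544 m³/s
w_3 = (17.9 − 9.8)/2 = 4.05 m; q_3 = 0.77 × 1.84 × 4.05 = 5.738 m³/s
w_4 = (23.5 − 14.2)/2 = 4.65 m; q_4 = 0.83 × 1.56 × 4.65 = 6.021 m³/s
w_5 = (26.8 − 17.9)/2 = 4.45 m; q_5 = 0.56 × 0.89 × 4.45 = 2.218 m³/s
w_6 = (26.8 − 23.5)/2 = 1.65 m; q_6 = 0.62 × 0.52 × 1.65 = 0.5320 m³/s
Q = Σ qᵢ = 23.35 m³/s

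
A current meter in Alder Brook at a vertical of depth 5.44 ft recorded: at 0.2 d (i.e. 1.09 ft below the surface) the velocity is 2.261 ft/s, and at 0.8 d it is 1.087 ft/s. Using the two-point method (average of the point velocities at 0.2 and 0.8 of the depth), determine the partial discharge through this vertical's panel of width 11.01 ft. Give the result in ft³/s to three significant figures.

v̄ = (2.261 + 1.087) / 2 = 1.674 ft/s
q = v̄ × d × w = 1.674 × 5.44 × 11.01 = 100.3 ft³/s

100 ft³/s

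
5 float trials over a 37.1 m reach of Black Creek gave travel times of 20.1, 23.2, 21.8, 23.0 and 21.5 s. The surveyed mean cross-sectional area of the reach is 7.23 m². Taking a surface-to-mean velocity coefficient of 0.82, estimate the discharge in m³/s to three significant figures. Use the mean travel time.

10.0 m³/s

t̄ = (20.1 + 23.2 + 21.8 + 23.0 + 21.5) / 5 = 21.92 s
v_surface = L / t̄ = 37.1 / 21.92 = 1.693 m/s
v_mean = 0.82 × 1.693 = 1.388 m/s
Q = A × v_mean = 7.23 × 1.388 = 10.03 m³/s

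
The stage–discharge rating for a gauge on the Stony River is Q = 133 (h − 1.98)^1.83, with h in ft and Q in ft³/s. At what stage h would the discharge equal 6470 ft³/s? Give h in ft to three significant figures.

10.3 ft

h − h₀ = (Q/C)^(1/b) = (6470/133)^(1/1.83) = 8.354 ft
h = 1.98 + 8.354 = 10.33 ft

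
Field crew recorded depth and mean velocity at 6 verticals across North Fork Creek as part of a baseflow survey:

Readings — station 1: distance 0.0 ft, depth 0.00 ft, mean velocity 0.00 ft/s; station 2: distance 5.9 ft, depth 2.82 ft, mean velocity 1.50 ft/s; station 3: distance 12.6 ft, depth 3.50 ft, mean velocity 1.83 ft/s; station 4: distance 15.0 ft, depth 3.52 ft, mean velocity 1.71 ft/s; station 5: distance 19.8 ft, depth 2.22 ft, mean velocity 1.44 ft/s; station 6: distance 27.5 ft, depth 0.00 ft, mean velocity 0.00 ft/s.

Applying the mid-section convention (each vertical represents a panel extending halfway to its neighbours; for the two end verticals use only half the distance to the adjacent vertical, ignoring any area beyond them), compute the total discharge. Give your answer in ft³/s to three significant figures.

97.4 ft³/s

w_2 = (12.6 − 0.0)/2 = 6.3 ft; q_2 = 1.50 × 2.82 × 6.3 = 26.65 ft³/s
w_3 = (15.0 − 5.9)/2 = 4.55 ft; q_3 = 1.83 × 3.50 × 4.55 = 29.14 ft³/s
w_4 = (19.8 − 12.6)/2 = 3.6 ft; q_4 = 1.71 × 3.52 × 3.6 = 21.67 ft³/s
w_5 = (27.5 − 15.0)/2 = 6.25 ft; q_5 = 1.44 × 2.22 × 6.25 = 19.98 ft³/s
Stations 1, 6 contribute zero (depth or velocity is 0).
Q = Σ qᵢ = 97.44 ft³/s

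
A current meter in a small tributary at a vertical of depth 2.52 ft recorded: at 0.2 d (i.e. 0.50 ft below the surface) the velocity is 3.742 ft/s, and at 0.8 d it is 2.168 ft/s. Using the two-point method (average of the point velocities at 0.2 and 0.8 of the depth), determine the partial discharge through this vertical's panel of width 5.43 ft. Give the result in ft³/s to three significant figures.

v̄ = (3.742 + 2.168) / 2 = 2.955 ft/s
q = v̄ × d × w = 2.955 × 2.52 × 5.43 = 40.44 ft³/s

40.4 ft³/s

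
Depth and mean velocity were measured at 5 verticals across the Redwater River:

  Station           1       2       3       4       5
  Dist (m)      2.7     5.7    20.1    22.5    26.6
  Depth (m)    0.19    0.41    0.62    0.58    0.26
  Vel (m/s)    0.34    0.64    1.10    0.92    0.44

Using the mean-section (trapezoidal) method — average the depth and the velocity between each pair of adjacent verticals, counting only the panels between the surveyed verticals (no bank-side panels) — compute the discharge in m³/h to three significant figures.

Panel 1-2: Δb = 3 m, d̄ = (0.19+0.41)/2 = 0.3, v̄ = (0.34+0.64)/2 = 0.49 → q = 3×0.3×0.49 = 0.4410 m³/s
Panel 2-3: Δb = 14.4 m, d̄ = (0.41+0.62)/2 = 0.515, v̄ = (0.64+1.10)/2 = 0.87 → q = 14.4×0.515×0.87 = 6.452 m³/s
Panel 3-4: Δb = 2.4 m, d̄ = (0.62+0.58)/2 = 0.6, v̄ = (1.10+0.92)/2 = 1.01 → q = 2.4×0.6×1.01 = 1.454 m³/s
Panel 4-5: Δb = 4.1 m, d̄ = (0.58+0.26)/2 = 0.42, v̄ = (0.92+0.44)/2 = 0.68 → q = 4.1×0.42×0.68 = 1.171 m³/s
Q = Σ q = 9.518 m³/s
= 9.518 × 3600 = 34270 m³/h

34300 m³/h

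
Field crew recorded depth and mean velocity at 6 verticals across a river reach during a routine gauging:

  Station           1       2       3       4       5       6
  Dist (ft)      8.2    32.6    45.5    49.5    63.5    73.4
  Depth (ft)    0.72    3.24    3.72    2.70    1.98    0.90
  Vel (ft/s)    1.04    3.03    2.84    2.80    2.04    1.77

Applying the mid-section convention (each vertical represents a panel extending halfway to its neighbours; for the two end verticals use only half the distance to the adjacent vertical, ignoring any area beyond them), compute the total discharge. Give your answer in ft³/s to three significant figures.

406 ft³/s

w_1 = (32.6 − 8.2)/2 = 12.2 ft; q_1 = 1.04 × 0.72 × 12.2 = 9.135 ft³/s
w_2 = (45.5 − 8.2)/2 = 18.65 ft; q_2 = 3.03 × 3.24 × 18.65 = 183.1 ft³/s
w_3 = (49.5 − 32.6)/2 = 8.45 ft; q_3 = 2.84 × 3.72 × 8.45 = 89.27 ft³/s
w_4 = (63.5 − 45.5)/2 = 9 ft; q_4 = 2.80 × 2.70 × 9 = 68.04 ft³/s
w_5 = (73.4 − 49.5)/2 = 11.95 ft; q_5 = 2.04 × 1.98 × 11.95 = 48.27 ft³/s
w_6 = (73.4 − 63.5)/2 = 4.95 ft; q_6 = 1.77 × 0.90 × 4.95 = 7.885 ft³/s
Q = Σ qᵢ = 405.7 ft³/s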